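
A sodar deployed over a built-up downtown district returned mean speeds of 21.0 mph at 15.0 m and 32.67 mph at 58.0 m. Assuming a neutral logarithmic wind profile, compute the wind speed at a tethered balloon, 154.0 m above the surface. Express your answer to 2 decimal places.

Log law: V ∝ ln(z/z₀). From the pair, with r = V₁/V₂ = 0.64279,
ln z₀ = (ln z₁ − r·ln z₂)/(1 − r) = (2.7081 − 0.64279×4.0604)/0.35721 = 0.2744 → z₀ = 1.316 m
V₃ = V₁ · ln(z₃/z₀)/ln(z₁/z₀) = 21.0 × 4.7625/2.4336 = 41.0964 mph

41.10 mph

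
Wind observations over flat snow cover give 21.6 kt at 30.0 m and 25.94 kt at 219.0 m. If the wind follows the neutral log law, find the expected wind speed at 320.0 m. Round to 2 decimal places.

26.77 kt

Log law: V ∝ ln(z/z₀). From the pair, with r = V₁/V₂ = 0.83269,
ln z₀ = (ln z₁ − r·ln z₂)/(1 − r) = (3.4012 − 0.83269×5.3891)/0.16731 = -6.4924 → z₀ = 0.001515 m
V₃ = V₁ · ln(z₃/z₀)/ln(z₁/z₀) = 21.6 × 12.2607/9.8936 = 26.7680 kt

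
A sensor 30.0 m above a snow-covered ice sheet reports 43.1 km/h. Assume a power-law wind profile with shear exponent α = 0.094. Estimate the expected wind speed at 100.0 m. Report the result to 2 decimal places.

Power-law profile: V₂ = V₁ · (z₂/z₁)^α
V₂ = 43.1 × (100.0/30.0)^0.094 = 43.1 × (3.3333)^0.094
    = 43.1 × 1.1198 = 48.2645 km/h

48.26 km/h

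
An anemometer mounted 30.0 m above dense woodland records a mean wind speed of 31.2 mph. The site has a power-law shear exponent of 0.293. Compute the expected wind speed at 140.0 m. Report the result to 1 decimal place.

Power-law profile: V₂ = V₁ · (z₂/z₁)^α
V₂ = 31.2 × (140.0/30.0)^0.293 = 31.2 × (4.6667)^0.293
    = 31.2 × 1.5704 = 48.9975 mph

49.0 mph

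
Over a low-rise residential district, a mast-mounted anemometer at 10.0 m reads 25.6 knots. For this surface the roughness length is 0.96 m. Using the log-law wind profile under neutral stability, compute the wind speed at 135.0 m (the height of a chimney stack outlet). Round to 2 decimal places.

54.03 knots

Log law: V(z) ∝ ln(z/z₀), so V₂/V₁ = ln(z₂/z₀) / ln(z₁/z₀).
ln(135.0/0.96) = 4.9461, ln(10.0/0.96) = 2.3434
V₂ = 25.6 × 4.9461/2.3434 = 25.6 × 2.1106 = 54.0325 knots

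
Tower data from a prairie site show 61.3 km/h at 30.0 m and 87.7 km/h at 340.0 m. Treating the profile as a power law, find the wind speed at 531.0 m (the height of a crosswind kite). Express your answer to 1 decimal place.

First find α: α = ln(V₂/V₁)/ln(z₂/z₁) = ln(87.7/61.3)/ln(340.0/30.0) = 0.35814/2.42775 = 0.1475
Extrapolate from 340.0 m to 531.0 m: V₃ = 87.7 × (531.0/340.0)^0.1475 = 87.7 × 1.0680 = 93.6617 km/h

93.7 km/h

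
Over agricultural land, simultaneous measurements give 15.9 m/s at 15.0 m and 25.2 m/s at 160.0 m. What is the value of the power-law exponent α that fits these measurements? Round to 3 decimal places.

α ≈ 0.195

Power law: V₂/V₁ = (z₂/z₁)^α ⇒ α = ln(V₂/V₁) / ln(z₂/z₁)
α = ln(25.2/15.9) / ln(160.0/15.0) = ln(1.5849) / ln(10.6667)
  = 0.46052 / 2.36712 = 0.19455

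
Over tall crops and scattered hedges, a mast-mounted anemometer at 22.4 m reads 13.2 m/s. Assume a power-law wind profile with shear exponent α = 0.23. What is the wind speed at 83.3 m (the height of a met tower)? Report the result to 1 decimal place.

17.9 m/s

Power-law profile: V₂ = V₁ · (z₂/z₁)^α
V₂ = 13.2 × (83.3/22.4)^0.23 = 13.2 × (3.7188)^0.23
    = 13.2 × 1.3527 = 17.8552 m/s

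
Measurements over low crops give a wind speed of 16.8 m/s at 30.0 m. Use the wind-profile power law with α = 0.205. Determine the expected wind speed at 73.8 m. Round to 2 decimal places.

20.20 m/s

Power-law profile: V₂ = V₁ · (z₂/z₁)^α
V₂ = 16.8 × (73.8/30.0)^0.205 = 16.8 × (2.4600)^0.205
    = 16.8 × 1.2027 = 20.2046 m/s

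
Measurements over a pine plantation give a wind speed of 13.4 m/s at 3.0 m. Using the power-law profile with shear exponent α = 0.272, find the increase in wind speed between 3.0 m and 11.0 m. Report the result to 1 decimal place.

Power law: V₂ = V₁ · (z₂/z₁)^α = 13.4 × (3.6667)^0.272 = 19.0804 m/s
ΔV = 19.0804 − 13.4 = 5.6804 m/s

5.7 m/s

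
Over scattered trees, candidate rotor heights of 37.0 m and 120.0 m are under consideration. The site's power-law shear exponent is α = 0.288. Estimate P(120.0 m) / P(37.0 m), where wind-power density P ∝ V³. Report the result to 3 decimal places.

Speed ratio: V_B/V_A = (z_B/z_A)^α = (120.0/37.0)^0.288 = (3.2432)^0.288 = 1.40334
Power-density ratio: P_B/P_A = (V_B/V_A)³ = (1.40334)³ = 2.76367

2.764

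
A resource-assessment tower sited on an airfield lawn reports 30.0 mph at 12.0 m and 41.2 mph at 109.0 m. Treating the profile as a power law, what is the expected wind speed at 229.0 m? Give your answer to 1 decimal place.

45.8 mph

First find α: α = ln(V₂/V₁)/ln(z₂/z₁) = ln(41.2/30.0)/ln(109.0/12.0) = 0.31724/2.20644 = 0.1438
Extrapolate from 109.0 m to 229.0 m: V₃ = 41.2 × (229.0/109.0)^0.1438 = 41.2 × 1.1126 = 45.8409 mph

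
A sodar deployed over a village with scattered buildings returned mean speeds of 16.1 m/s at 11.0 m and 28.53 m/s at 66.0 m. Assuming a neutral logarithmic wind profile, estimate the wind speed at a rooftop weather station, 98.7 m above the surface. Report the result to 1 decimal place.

Log law: V ∝ ln(z/z₀). From the pair, with r = V₁/V₂ = 0.56432,
ln z₀ = (ln z₁ − r·ln z₂)/(1 − r) = (2.3979 − 0.56432×4.1897)/0.43568 = 0.0771 → z₀ = 1.080 m
V₃ = V₁ · ln(z₃/z₀)/ln(z₁/z₀) = 16.1 × 4.5150/2.3208 = 31.3218 m/s

31.3 m/s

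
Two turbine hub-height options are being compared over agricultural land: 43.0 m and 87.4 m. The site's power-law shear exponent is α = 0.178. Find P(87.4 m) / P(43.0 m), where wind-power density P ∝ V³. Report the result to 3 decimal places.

1.460

Speed ratio: V_B/V_A = (z_B/z_A)^α = (87.4/43.0)^0.178 = (2.0326)^0.178 = 1.13457
Power-density ratio: P_B/P_A = (V_B/V_A)³ = (1.13457)³ = 1.46048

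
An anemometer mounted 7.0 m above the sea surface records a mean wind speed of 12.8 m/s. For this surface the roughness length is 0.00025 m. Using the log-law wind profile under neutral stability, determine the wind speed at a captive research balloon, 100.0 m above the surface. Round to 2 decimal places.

16.12 m/s

Log law: V(z) ∝ ln(z/z₀), so V₂/V₁ = ln(z₂/z₀) / ln(z₁/z₀).
ln(100.0/0.00025) = 12.8992, ln(7.0/0.00025) = 10.2400
V₂ = 12.8 × 12.8992/10.2400 = 12.8 × 1.2597 = 16.1241 m/s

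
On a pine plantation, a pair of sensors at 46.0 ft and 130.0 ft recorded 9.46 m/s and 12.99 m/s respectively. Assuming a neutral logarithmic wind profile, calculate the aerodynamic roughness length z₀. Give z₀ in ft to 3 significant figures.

z₀ ≈ 2.84 ft

Log law: V(z) ∝ ln(z/z₀). With r = V₁/V₂ = 9.46/12.99 = 0.72825,
r · ln(z₂/z₀) = ln(z₁/z₀) ⇒ ln z₀ = (ln z₁ − r·ln z₂)/(1 − r)
ln z₀ = (3.82864 − 0.72825×4.86753) / 0.27175 = 1.0445
z₀ = exp(1.0445) = 2.842 ft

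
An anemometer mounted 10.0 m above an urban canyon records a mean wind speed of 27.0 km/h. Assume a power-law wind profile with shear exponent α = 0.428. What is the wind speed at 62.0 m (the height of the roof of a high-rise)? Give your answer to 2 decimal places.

58.95 km/h

Power-law profile: V₂ = V₁ · (z₂/z₁)^α
V₂ = 27.0 × (62.0/10.0)^0.428 = 27.0 × (6.2000)^0.428
    = 27.0 × 2.1835 = 58.9532 km/h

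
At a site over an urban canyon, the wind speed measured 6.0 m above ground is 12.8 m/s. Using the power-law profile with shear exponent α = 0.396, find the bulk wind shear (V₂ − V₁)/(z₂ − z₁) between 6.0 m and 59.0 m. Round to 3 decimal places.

Power law: V₂ = V₁ · (z₂/z₁)^α = 12.8 × (9.8333)^0.396 = 31.6460 m/s
ΔV/Δz = (31.6460 − 12.8)/(59.0 − 6.0) = 18.8460/53.0000 = 0.35559 m/s/m

0.356 m/s/m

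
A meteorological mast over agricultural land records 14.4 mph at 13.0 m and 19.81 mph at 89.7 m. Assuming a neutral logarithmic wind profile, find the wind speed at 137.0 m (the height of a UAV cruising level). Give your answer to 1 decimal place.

Log law: V ∝ ln(z/z₀). From the pair, with r = V₁/V₂ = 0.72691,
ln z₀ = (ln z₁ − r·ln z₂)/(1 − r) = (2.5649 − 0.72691×4.4965)/0.27309 = -2.5763 → z₀ = 0.07606 m
V₃ = V₁ · ln(z₃/z₀)/ln(z₁/z₀) = 14.4 × 7.4962/5.1412 = 20.9962 mph

21.0 mph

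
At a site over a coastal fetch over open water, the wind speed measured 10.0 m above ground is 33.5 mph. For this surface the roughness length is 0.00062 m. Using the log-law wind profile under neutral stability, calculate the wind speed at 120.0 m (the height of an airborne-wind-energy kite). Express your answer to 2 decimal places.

42.09 mph

Log law: V(z) ∝ ln(z/z₀), so V₂/V₁ = ln(z₂/z₀) / ln(z₁/z₀).
ln(120.0/0.00062) = 12.1733, ln(10.0/0.00062) = 9.6884
V₂ = 33.5 × 12.1733/9.6884 = 33.5 × 1.2565 = 42.0922 mph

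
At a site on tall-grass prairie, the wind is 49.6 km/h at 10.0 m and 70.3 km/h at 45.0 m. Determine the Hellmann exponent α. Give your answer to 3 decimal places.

α ≈ 0.232

Power law: V₂/V₁ = (z₂/z₁)^α ⇒ α = ln(V₂/V₁) / ln(z₂/z₁)
α = ln(70.3/49.6) / ln(45.0/10.0) = ln(1.4173) / ln(4.5000)
  = 0.34878 / 1.50408 = 0.23189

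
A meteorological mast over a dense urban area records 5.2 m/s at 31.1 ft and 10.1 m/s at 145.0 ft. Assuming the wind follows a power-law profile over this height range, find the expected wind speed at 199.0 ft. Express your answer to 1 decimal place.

First find α: α = ln(V₂/V₁)/ln(z₂/z₁) = ln(10.1/5.2)/ln(145.0/31.1) = 0.66388/1.53953 = 0.4312
Extrapolate from 145.0 ft to 199.0 ft: V₃ = 10.1 × (199.0/145.0)^0.4312 = 10.1 × 1.1463 = 11.5773 m/s

11.6 m/s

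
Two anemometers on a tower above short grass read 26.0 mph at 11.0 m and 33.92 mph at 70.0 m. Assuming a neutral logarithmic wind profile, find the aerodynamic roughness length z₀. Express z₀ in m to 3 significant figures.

z₀ ≈ 0.0253 m

Log law: V(z) ∝ ln(z/z₀). With r = V₁/V₂ = 26.0/33.92 = 0.76651,
r · ln(z₂/z₀) = ln(z₁/z₀) ⇒ ln z₀ = (ln z₁ − r·ln z₂)/(1 − r)
ln z₀ = (2.39790 − 0.76651×4.24850) / 0.23349 = -3.6773
z₀ = exp(-3.6773) = 0.02529 m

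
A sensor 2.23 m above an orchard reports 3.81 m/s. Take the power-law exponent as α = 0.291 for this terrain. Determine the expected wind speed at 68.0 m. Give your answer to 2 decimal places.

Power-law profile: V₂ = V₁ · (z₂/z₁)^α
V₂ = 3.81 × (68.0/2.23)^0.291 = 3.81 × (30.4933)^0.291
    = 3.81 × 2.7034 = 10.2998 m/s

10.30 m/s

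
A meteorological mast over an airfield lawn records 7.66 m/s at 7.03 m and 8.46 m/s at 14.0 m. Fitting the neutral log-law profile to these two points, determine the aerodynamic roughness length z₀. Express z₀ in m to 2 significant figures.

z₀ ≈ 0.0096 m

Log law: V(z) ∝ ln(z/z₀). With r = V₁/V₂ = 7.66/8.46 = 0.90544,
r · ln(z₂/z₀) = ln(z₁/z₀) ⇒ ln z₀ = (ln z₁ − r·ln z₂)/(1 − r)
ln z₀ = (1.95019 − 0.90544×2.63906) / 0.09456 = -4.6457
z₀ = exp(-4.6457) = 0.009602 m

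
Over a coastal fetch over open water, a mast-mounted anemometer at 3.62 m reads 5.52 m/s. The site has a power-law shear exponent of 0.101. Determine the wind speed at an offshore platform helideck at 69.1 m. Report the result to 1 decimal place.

7.4 m/s

Power-law profile: V₂ = V₁ · (z₂/z₁)^α
V₂ = 5.52 × (69.1/3.62)^0.101 = 5.52 × (19.0884)^0.101
    = 5.52 × 1.3470 = 7.4353 m/s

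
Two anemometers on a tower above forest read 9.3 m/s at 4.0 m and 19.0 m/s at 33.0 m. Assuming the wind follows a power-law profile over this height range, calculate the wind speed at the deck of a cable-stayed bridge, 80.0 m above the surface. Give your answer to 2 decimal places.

25.64 m/s

First find α: α = ln(V₂/V₁)/ln(z₂/z₁) = ln(19.0/9.3)/ln(33.0/4.0) = 0.71442/2.11021 = 0.3386
Extrapolate from 33.0 m to 80.0 m: V₃ = 19.0 × (80.0/33.0)^0.3386 = 19.0 × 1.3496 = 25.6421 m/s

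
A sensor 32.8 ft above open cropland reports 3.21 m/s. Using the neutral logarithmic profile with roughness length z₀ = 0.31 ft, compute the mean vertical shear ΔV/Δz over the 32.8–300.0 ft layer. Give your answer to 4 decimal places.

Log law: V₂ = V₁ · ln(z₂/z₀)/ln(z₁/z₀) = 3.21 × 6.8750/4.6616 = 4.7341 m/s
ΔV/Δz = (4.7341 − 3.21)/(300.0 − 32.8) = 1.5241/267.2000 = 0.00570 m/s/ft

0.0057 m/s/ft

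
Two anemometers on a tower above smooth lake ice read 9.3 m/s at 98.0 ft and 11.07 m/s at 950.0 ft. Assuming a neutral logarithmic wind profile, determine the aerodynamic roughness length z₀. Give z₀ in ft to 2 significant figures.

Log law: V(z) ∝ ln(z/z₀). With r = V₁/V₂ = 9.3/11.07 = 0.84011,
r · ln(z₂/z₀) = ln(z₁/z₀) ⇒ ln z₀ = (ln z₁ − r·ln z₂)/(1 − r)
ln z₀ = (4.58497 − 0.84011×6.85646) / 0.15989 = -7.3500
z₀ = exp(-7.3500) = 0.0006426 ft

z₀ ≈ 0.00064 ft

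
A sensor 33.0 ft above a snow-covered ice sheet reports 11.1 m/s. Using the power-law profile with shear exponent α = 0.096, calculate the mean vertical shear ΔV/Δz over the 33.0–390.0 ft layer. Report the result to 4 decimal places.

Power law: V₂ = V₁ · (z₂/z₁)^α = 11.1 × (11.8182)^0.096 = 14.0698 m/s
ΔV/Δz = (14.0698 − 11.1)/(390.0 − 33.0) = 2.9698/357.0000 = 0.00832 m/s/ft

0.0083 m/s/ft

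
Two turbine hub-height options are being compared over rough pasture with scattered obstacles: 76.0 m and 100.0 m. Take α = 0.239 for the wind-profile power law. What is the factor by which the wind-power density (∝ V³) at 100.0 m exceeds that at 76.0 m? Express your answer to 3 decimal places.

1.217

Speed ratio: V_B/V_A = (z_B/z_A)^α = (100.0/76.0)^0.239 = (1.3158)^0.239 = 1.06779
Power-density ratio: P_B/P_A = (V_B/V_A)³ = (1.06779)³ = 1.21747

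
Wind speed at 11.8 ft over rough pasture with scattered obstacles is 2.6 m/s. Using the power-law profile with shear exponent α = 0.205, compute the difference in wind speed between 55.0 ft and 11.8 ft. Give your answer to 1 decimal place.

1.0 m/s

Power law: V₂ = V₁ · (z₂/z₁)^α = 2.6 × (4.6610)^0.205 = 3.5646 m/s
ΔV = 3.5646 − 2.6 = 0.9646 m/s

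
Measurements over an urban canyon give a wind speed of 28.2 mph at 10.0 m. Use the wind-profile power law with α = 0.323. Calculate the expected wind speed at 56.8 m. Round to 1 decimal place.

Power-law profile: V₂ = V₁ · (z₂/z₁)^α
V₂ = 28.2 × (56.8/10.0)^0.323 = 28.2 × (5.6800)^0.323
    = 28.2 × 1.7525 = 49.4201 mph

49.4 mph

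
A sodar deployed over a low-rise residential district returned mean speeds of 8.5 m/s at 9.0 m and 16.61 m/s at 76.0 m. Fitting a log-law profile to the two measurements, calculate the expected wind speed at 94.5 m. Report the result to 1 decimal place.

17.4 m/s

Log law: V ∝ ln(z/z₀). From the pair, with r = V₁/V₂ = 0.51174,
ln z₀ = (ln z₁ − r·ln z₂)/(1 − r) = (2.1972 − 0.51174×4.3307)/0.48826 = -0.0389 → z₀ = 0.9619 m
V₃ = V₁ · ln(z₃/z₀)/ln(z₁/z₀) = 8.5 × 4.5875/2.2361 = 17.4382 m/s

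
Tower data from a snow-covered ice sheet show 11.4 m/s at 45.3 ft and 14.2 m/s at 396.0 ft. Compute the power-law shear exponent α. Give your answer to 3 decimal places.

Power law: V₂/V₁ = (z₂/z₁)^α ⇒ α = ln(V₂/V₁) / ln(z₂/z₁)
α = ln(14.2/11.4) / ln(396.0/45.3) = ln(1.2456) / ln(8.7417)
  = 0.21963 / 2.16811 = 0.10130

α ≈ 0.101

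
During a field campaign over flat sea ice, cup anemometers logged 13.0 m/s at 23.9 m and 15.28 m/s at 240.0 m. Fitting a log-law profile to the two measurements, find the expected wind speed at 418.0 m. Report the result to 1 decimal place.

Log law: V ∝ ln(z/z₀). From the pair, with r = V₁/V₂ = 0.85079,
ln z₀ = (ln z₁ − r·ln z₂)/(1 − r) = (3.1739 − 0.85079×5.4806)/0.14921 = -9.9787 → z₀ = 0.00004638 m
V₃ = V₁ · ln(z₃/z₀)/ln(z₁/z₀) = 13.0 × 16.0142/13.1526 = 15.8284 m/s

15.8 m/s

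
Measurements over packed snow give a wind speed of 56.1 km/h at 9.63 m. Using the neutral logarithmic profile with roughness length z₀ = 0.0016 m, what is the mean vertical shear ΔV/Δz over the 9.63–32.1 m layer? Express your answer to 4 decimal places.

Log law: V₂ = V₁ · ln(z₂/z₀)/ln(z₁/z₀) = 56.1 × 9.9066/8.7026 = 63.8612 km/h
ΔV/Δz = (63.8612 − 56.1)/(32.1 − 9.63) = 7.7612/22.4700 = 0.34540 km/h/m

0.3454 km/h/m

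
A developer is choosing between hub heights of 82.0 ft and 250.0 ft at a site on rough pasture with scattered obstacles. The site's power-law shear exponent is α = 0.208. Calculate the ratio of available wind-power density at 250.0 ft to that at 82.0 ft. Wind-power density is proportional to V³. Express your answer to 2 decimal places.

Speed ratio: V_B/V_A = (z_B/z_A)^α = (250.0/82.0)^0.208 = (3.0488)^0.208 = 1.26095
Power-density ratio: P_B/P_A = (V_B/V_A)³ = (1.26095)³ = 2.00491

2.00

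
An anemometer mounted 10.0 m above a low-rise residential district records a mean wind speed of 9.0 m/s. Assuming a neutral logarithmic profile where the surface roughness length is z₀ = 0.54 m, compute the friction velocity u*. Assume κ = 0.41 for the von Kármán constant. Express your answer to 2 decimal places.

u* ≈ 1.26 m/s

Log law: V(z) = (u*/κ) · ln(z/z₀) ⇒ u* = κ · V / ln(z/z₀)
u* = 0.41 × 9.0 / ln(10.0/0.54) = 0.41 × 9.0 / 2.9188
   = 3.6900 / 2.9188 = 1.2642 m/s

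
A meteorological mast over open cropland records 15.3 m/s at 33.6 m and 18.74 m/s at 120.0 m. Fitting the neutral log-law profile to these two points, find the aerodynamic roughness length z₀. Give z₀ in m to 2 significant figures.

Log law: V(z) ∝ ln(z/z₀). With r = V₁/V₂ = 15.3/18.74 = 0.81644,
r · ln(z₂/z₀) = ln(z₁/z₀) ⇒ ln z₀ = (ln z₁ − r·ln z₂)/(1 − r)
ln z₀ = (3.51453 − 0.81644×4.78749) / 0.18356 = -2.1472
z₀ = exp(-2.1472) = 0.1168 m

z₀ ≈ 0.12 m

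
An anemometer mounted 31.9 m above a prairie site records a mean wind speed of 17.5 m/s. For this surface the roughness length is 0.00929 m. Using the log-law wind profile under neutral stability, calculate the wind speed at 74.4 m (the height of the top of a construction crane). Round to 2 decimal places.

Log law: V(z) ∝ ln(z/z₀), so V₂/V₁ = ln(z₂/z₀) / ln(z₁/z₀).
ln(74.4/0.00929) = 8.9883, ln(31.9/0.00929) = 8.1414
V₂ = 17.5 × 8.9883/8.1414 = 17.5 × 1.1040 = 19.3203 m/s

19.32 m/s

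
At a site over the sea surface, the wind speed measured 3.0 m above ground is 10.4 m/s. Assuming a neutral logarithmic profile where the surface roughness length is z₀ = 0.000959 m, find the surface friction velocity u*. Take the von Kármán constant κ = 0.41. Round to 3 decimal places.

u* ≈ 0.530 m/s

Log law: V(z) = (u*/κ) · ln(z/z₀) ⇒ u* = κ · V / ln(z/z₀)
u* = 0.41 × 10.4 / ln(3.0/0.000959) = 0.41 × 10.4 / 8.0482
   = 4.2640 / 8.0482 = 0.5298 m/s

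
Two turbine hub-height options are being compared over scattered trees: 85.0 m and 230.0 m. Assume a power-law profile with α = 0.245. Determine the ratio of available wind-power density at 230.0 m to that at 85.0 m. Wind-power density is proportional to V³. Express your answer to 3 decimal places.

Speed ratio: V_B/V_A = (z_B/z_A)^α = (230.0/85.0)^0.245 = (2.7059)^0.245 = 1.27619
Power-density ratio: P_B/P_A = (V_B/V_A)³ = (1.27619)³ = 2.07849

2.078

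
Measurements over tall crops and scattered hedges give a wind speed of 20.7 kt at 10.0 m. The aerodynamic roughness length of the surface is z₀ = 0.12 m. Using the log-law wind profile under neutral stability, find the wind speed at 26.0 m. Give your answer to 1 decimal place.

25.2 kt

Log law: V(z) ∝ ln(z/z₀), so V₂/V₁ = ln(z₂/z₀) / ln(z₁/z₀).
ln(26.0/0.12) = 5.3784, ln(10.0/0.12) = 4.4228
V₂ = 20.7 × 5.3784/4.4228 = 20.7 × 1.2160 = 25.1720 kt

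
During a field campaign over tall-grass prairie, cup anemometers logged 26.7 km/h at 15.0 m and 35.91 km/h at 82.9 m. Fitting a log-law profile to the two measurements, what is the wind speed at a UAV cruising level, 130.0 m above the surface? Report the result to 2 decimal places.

38.33 km/h

Log law: V ∝ ln(z/z₀). From the pair, with r = V₁/V₂ = 0.74353,
ln z₀ = (ln z₁ − r·ln z₂)/(1 − r) = (2.7081 − 0.74353×4.4176)/0.25647 = -2.2481 → z₀ = 0.1056 m
V₃ = V₁ · ln(z₃/z₀)/ln(z₁/z₀) = 26.7 × 7.1156/4.9561 = 38.3337 km/h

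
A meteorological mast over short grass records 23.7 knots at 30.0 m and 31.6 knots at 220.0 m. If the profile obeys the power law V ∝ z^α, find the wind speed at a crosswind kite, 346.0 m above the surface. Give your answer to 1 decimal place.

First find α: α = ln(V₂/V₁)/ln(z₂/z₁) = ln(31.6/23.7)/ln(220.0/30.0) = 0.28768/1.99243 = 0.1444
Extrapolate from 220.0 m to 346.0 m: V₃ = 31.6 × (346.0/220.0)^0.1444 = 31.6 × 1.0676 = 33.7351 knots

33.7 knots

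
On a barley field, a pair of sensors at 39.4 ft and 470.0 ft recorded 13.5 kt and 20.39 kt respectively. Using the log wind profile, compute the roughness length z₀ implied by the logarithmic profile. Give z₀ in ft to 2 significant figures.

Log law: V(z) ∝ ln(z/z₀). With r = V₁/V₂ = 13.5/20.39 = 0.66209,
r · ln(z₂/z₀) = ln(z₁/z₀) ⇒ ln z₀ = (ln z₁ − r·ln z₂)/(1 − r)
ln z₀ = (3.67377 − 0.66209×6.15273) / 0.33791 = -1.1834
z₀ = exp(-1.1834) = 0.3062 ft

z₀ ≈ 0.31 ft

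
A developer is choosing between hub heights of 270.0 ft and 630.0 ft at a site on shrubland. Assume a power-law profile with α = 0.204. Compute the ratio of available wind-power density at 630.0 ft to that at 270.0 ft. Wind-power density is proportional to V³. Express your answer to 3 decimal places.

1.680

Speed ratio: V_B/V_A = (z_B/z_A)^α = (630.0/270.0)^0.204 = (2.3333)^0.204 = 1.18869
Power-density ratio: P_B/P_A = (V_B/V_A)³ = (1.18869)³ = 1.67958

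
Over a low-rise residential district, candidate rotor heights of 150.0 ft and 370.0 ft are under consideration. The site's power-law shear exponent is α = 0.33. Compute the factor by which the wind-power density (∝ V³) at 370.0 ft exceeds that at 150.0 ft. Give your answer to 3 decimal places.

Speed ratio: V_B/V_A = (z_B/z_A)^α = (370.0/150.0)^0.33 = (2.4667)^0.33 = 1.34709
Power-density ratio: P_B/P_A = (V_B/V_A)³ = (1.34709)³ = 2.44450

2.444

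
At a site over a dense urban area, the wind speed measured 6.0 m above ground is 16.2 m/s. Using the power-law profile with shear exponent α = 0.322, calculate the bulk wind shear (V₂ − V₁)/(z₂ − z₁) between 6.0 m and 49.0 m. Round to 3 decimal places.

0.364 m/s/m

Power law: V₂ = V₁ · (z₂/z₁)^α = 16.2 × (8.1667)^0.322 = 31.8562 m/s
ΔV/Δz = (31.8562 − 16.2)/(49.0 − 6.0) = 15.6562/43.0000 = 0.36410 m/s/m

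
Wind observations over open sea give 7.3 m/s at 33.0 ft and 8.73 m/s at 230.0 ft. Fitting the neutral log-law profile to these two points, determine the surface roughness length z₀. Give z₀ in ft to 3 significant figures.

Log law: V(z) ∝ ln(z/z₀). With r = V₁/V₂ = 7.3/8.73 = 0.83620,
r · ln(z₂/z₀) = ln(z₁/z₀) ⇒ ln z₀ = (ln z₁ − r·ln z₂)/(1 − r)
ln z₀ = (3.49651 − 0.83620×5.43808) / 0.16380 = -6.4150
z₀ = exp(-6.4150) = 0.001637 ft

z₀ ≈ 0.00164 ft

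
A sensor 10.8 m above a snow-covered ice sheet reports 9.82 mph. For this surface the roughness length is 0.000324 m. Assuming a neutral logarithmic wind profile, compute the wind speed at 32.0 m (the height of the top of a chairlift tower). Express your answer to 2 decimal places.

10.84 mph

Log law: V(z) ∝ ln(z/z₀), so V₂/V₁ = ln(z₂/z₀) / ln(z₁/z₀).
ln(32.0/0.000324) = 11.5005, ln(10.8/0.000324) = 10.4143
V₂ = 9.82 × 11.5005/10.4143 = 9.82 × 1.1043 = 10.8442 mph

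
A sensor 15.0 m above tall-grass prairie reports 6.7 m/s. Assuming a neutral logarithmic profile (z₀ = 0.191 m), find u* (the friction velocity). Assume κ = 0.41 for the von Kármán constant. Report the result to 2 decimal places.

Log law: V(z) = (u*/κ) · ln(z/z₀) ⇒ u* = κ · V / ln(z/z₀)
u* = 0.41 × 6.7 / ln(15.0/0.191) = 0.41 × 6.7 / 4.3635
   = 2.7470 / 4.3635 = 0.6295 m/s

u* ≈ 0.63 m/s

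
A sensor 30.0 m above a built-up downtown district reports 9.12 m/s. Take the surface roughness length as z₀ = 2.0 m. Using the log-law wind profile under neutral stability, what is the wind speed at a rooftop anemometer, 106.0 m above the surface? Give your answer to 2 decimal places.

Log law: V(z) ∝ ln(z/z₀), so V₂/V₁ = ln(z₂/z₀) / ln(z₁/z₀).
ln(106.0/2.0) = 3.9703, ln(30.0/2.0) = 2.7081
V₂ = 9.12 × 3.9703/2.7081 = 9.12 × 1.4661 = 13.3709 m/s

13.37 m/s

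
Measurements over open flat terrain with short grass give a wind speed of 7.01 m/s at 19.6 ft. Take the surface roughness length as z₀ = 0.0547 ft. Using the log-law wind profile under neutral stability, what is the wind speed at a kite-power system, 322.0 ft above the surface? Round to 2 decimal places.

Log law: V(z) ∝ ln(z/z₀), so V₂/V₁ = ln(z₂/z₀) / ln(z₁/z₀).
ln(322.0/0.0547) = 8.6804, ln(19.6/0.0547) = 5.8814
V₂ = 7.01 × 8.6804/5.8814 = 7.01 × 1.4759 = 10.3461 m/s

10.35 m/s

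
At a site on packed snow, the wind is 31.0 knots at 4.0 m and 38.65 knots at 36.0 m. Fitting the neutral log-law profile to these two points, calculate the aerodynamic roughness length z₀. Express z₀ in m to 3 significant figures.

Log law: V(z) ∝ ln(z/z₀). With r = V₁/V₂ = 31.0/38.65 = 0.80207,
r · ln(z₂/z₀) = ln(z₁/z₀) ⇒ ln z₀ = (ln z₁ − r·ln z₂)/(1 − r)
ln z₀ = (1.38629 − 0.80207×3.58352) / 0.19793 = -7.5175
z₀ = exp(-7.5175) = 0.0005435 m

z₀ ≈ 0.000543 m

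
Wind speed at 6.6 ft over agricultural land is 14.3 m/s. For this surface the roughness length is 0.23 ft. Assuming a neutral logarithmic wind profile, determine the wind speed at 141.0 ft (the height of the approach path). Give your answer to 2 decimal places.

27.34 m/s

Log law: V(z) ∝ ln(z/z₀), so V₂/V₁ = ln(z₂/z₀) / ln(z₁/z₀).
ln(141.0/0.23) = 6.4184, ln(6.6/0.23) = 3.3567
V₂ = 14.3 × 6.4184/3.3567 = 14.3 × 1.9121 = 27.3430 m/s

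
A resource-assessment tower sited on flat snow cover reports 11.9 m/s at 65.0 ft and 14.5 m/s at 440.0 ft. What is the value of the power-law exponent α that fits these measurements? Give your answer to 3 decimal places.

Power law: V₂/V₁ = (z₂/z₁)^α ⇒ α = ln(V₂/V₁) / ln(z₂/z₁)
α = ln(14.5/11.9) / ln(440.0/65.0) = ln(1.2185) / ln(6.7692)
  = 0.19761 / 1.91239 = 0.10333

α ≈ 0.103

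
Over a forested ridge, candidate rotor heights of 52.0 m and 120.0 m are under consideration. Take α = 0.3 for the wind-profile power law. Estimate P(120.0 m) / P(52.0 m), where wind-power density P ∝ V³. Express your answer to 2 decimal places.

2.12

Speed ratio: V_B/V_A = (z_B/z_A)^α = (120.0/52.0)^0.3 = (2.3077)^0.3 = 1.28515
Power-density ratio: P_B/P_A = (V_B/V_A)³ = (1.28515)³ = 2.12256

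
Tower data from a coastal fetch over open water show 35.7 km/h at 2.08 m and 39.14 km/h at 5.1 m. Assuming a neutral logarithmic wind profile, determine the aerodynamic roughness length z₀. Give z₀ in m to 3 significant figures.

Log law: V(z) ∝ ln(z/z₀). With r = V₁/V₂ = 35.7/39.14 = 0.91211,
r · ln(z₂/z₀) = ln(z₁/z₀) ⇒ ln z₀ = (ln z₁ − r·ln z₂)/(1 − r)
ln z₀ = (0.73237 − 0.91211×1.62924) / 0.08789 = -8.5753
z₀ = exp(-8.5753) = 0.0001887 m

z₀ ≈ 0.000189 m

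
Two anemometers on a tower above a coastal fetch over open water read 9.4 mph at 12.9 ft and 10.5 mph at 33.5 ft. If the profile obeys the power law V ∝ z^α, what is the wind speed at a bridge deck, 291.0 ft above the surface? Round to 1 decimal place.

13.5 mph

First find α: α = ln(V₂/V₁)/ln(z₂/z₁) = ln(10.5/9.4)/ln(33.5/12.9) = 0.11067/0.95432 = 0.1160
Extrapolate from 33.5 ft to 291.0 ft: V₃ = 10.5 × (291.0/33.5)^0.1160 = 10.5 × 1.2849 = 13.4915 mph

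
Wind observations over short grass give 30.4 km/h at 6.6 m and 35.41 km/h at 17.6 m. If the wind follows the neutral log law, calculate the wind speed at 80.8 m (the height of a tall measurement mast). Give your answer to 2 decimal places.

Log law: V ∝ ln(z/z₀). From the pair, with r = V₁/V₂ = 0.85851,
ln z₀ = (ln z₁ − r·ln z₂)/(1 − r) = (1.8871 − 0.85851×2.8679)/0.14149 = -4.0645 → z₀ = 0.01717 m
V₃ = V₁ · ln(z₃/z₀)/ln(z₁/z₀) = 30.4 × 8.4564/5.9515 = 43.1949 km/h

43.19 km/h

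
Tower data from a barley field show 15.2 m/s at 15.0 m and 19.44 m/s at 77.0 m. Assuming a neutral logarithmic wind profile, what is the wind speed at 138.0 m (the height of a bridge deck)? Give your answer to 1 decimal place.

Log law: V ∝ ln(z/z₀). From the pair, with r = V₁/V₂ = 0.78189,
ln z₀ = (ln z₁ − r·ln z₂)/(1 − r) = (2.7081 − 0.78189×4.3438)/0.21811 = -3.1560 → z₀ = 0.04260 m
V₃ = V₁ · ln(z₃/z₀)/ln(z₁/z₀) = 15.2 × 8.0832/5.8640 = 20.9523 m/s

21.0 m/s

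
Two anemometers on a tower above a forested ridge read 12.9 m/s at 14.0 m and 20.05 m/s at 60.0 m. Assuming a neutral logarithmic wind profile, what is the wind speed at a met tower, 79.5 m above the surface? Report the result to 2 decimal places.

21.43 m/s

Log law: V ∝ ln(z/z₀). From the pair, with r = V₁/V₂ = 0.64339,
ln z₀ = (ln z₁ − r·ln z₂)/(1 − r) = (2.6391 − 0.64339×4.0943)/0.35661 = 0.0134 → z₀ = 1.014 m
V₃ = V₁ · ln(z₃/z₀)/ln(z₁/z₀) = 12.9 × 4.3623/2.6256 = 21.4326 m/s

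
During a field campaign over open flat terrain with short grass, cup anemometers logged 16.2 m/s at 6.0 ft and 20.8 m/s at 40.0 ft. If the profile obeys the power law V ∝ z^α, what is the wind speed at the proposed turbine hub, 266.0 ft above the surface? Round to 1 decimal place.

26.7 m/s

First find α: α = ln(V₂/V₁)/ln(z₂/z₁) = ln(20.8/16.2)/ln(40.0/6.0) = 0.24994/1.89712 = 0.1317
Extrapolate from 40.0 ft to 266.0 ft: V₃ = 20.8 × (266.0/40.0)^0.1317 = 20.8 × 1.2835 = 26.6974 m/s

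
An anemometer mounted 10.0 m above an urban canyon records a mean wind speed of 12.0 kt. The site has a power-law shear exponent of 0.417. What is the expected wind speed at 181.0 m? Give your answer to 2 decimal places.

40.15 kt

Power-law profile: V₂ = V₁ · (z₂/z₁)^α
V₂ = 12.0 × (181.0/10.0)^0.417 = 12.0 × (18.1000)^0.417
    = 12.0 × 3.3454 = 40.1452 kt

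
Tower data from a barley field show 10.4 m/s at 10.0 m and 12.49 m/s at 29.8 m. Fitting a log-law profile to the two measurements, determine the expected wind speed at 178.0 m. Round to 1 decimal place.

15.9 m/s

Log law: V ∝ ln(z/z₀). From the pair, with r = V₁/V₂ = 0.83267,
ln z₀ = (ln z₁ − r·ln z₂)/(1 − r) = (2.3026 − 0.83267×3.3945)/0.16733 = -3.1309 → z₀ = 0.04368 m
V₃ = V₁ · ln(z₃/z₀)/ln(z₁/z₀) = 10.4 × 8.3127/5.4335 = 15.9109 m/s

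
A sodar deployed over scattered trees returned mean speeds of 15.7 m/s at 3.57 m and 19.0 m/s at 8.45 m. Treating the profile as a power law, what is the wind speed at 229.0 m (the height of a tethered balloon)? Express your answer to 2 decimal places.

39.45 m/s

First find α: α = ln(V₂/V₁)/ln(z₂/z₁) = ln(19.0/15.7)/ln(8.45/3.57) = 0.19078/0.86160 = 0.2214
Extrapolate from 8.45 m to 229.0 m: V₃ = 19.0 × (229.0/8.45)^0.2214 = 19.0 × 2.0763 = 39.4501 m/s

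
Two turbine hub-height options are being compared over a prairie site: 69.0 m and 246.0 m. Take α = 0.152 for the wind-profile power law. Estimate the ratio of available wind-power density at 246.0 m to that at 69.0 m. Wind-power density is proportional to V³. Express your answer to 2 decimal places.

1.79

Speed ratio: V_B/V_A = (z_B/z_A)^α = (246.0/69.0)^0.152 = (3.5652)^0.152 = 1.21316
Power-density ratio: P_B/P_A = (V_B/V_A)³ = (1.21316)³ = 1.78546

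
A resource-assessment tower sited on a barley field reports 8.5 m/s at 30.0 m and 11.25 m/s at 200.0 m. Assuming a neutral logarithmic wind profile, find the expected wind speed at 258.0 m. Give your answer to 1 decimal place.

11.6 m/s

Log law: V ∝ ln(z/z₀). From the pair, with r = V₁/V₂ = 0.75556,
ln z₀ = (ln z₁ − r·ln z₂)/(1 − r) = (3.4012 − 0.75556×5.2983)/0.24444 = -2.4626 → z₀ = 0.08521 m
V₃ = V₁ · ln(z₃/z₀)/ln(z₁/z₀) = 8.5 × 8.0156/5.8638 = 11.6191 m/s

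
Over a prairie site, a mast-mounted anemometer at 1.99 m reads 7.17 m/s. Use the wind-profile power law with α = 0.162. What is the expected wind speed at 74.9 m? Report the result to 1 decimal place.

12.9 m/s

Power-law profile: V₂ = V₁ · (z₂/z₁)^α
V₂ = 7.17 × (74.9/1.99)^0.162 = 7.17 × (37.6382)^0.162
    = 7.17 × 1.7999 = 12.9054 m/s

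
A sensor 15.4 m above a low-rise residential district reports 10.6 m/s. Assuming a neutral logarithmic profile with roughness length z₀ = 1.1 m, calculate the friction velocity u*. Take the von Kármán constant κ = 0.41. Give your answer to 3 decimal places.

Log law: V(z) = (u*/κ) · ln(z/z₀) ⇒ u* = κ · V / ln(z/z₀)
u* = 0.41 × 10.6 / ln(15.4/1.1) = 0.41 × 10.6 / 2.6391
   = 4.3460 / 2.6391 = 1.6468 m/s

u* ≈ 1.647 m/s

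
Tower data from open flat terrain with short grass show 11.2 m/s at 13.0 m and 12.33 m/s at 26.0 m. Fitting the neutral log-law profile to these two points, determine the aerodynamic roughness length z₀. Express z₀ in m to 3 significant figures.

Log law: V(z) ∝ ln(z/z₀). With r = V₁/V₂ = 11.2/12.33 = 0.90835,
r · ln(z₂/z₀) = ln(z₁/z₀) ⇒ ln z₀ = (ln z₁ − r·ln z₂)/(1 − r)
ln z₀ = (2.56495 − 0.90835×3.25810) / 0.09165 = -4.3052
z₀ = exp(-4.3052) = 0.01350 m

z₀ ≈ 0.0135 m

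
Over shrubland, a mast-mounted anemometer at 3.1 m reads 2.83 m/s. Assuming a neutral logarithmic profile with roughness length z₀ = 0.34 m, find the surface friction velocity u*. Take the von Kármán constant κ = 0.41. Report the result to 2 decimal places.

u* ≈ 0.52 m/s

Log law: V(z) = (u*/κ) · ln(z/z₀) ⇒ u* = κ · V / ln(z/z₀)
u* = 0.41 × 2.83 / ln(3.1/0.34) = 0.41 × 2.83 / 2.2102
   = 1.1603 / 2.2102 = 0.5250 m/s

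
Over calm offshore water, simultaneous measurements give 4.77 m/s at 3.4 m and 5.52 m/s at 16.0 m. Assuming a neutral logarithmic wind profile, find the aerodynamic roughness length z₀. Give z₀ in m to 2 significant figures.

z₀ ≈ 0.00018 m

Log law: V(z) ∝ ln(z/z₀). With r = V₁/V₂ = 4.77/5.52 = 0.86413,
r · ln(z₂/z₀) = ln(z₁/z₀) ⇒ ln z₀ = (ln z₁ − r·ln z₂)/(1 − r)
ln z₀ = (1.22378 − 0.86413×2.77259) / 0.13587 = -8.6267
z₀ = exp(-8.6267) = 0.0001793 m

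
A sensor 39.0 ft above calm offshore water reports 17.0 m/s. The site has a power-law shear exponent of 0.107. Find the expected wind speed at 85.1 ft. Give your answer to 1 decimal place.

Power-law profile: V₂ = V₁ · (z₂/z₁)^α
V₂ = 17.0 × (85.1/39.0)^0.107 = 17.0 × (2.1821)^0.107
    = 17.0 × 1.0871 = 18.4802 m/s

18.5 m/s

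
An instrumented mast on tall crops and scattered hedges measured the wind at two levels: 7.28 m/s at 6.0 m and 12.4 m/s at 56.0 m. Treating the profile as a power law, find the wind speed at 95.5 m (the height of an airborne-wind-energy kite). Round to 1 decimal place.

First find α: α = ln(V₂/V₁)/ln(z₂/z₁) = ln(12.4/7.28)/ln(56.0/6.0) = 0.53257/2.23359 = 0.2384
Extrapolate from 56.0 m to 95.5 m: V₃ = 12.4 × (95.5/56.0)^0.2384 = 12.4 × 1.1357 = 14.0830 m/s

14.1 m/s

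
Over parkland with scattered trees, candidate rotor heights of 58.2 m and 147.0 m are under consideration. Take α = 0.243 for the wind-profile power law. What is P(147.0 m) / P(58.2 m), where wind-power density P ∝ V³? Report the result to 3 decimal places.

Speed ratio: V_B/V_A = (z_B/z_A)^α = (147.0/58.2)^0.243 = (2.5258)^0.243 = 1.25251
Power-density ratio: P_B/P_A = (V_B/V_A)³ = (1.25251)³ = 1.96492

1.965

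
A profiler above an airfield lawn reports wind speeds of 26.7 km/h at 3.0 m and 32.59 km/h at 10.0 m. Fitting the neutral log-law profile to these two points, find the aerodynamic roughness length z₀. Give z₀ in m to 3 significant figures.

Log law: V(z) ∝ ln(z/z₀). With r = V₁/V₂ = 26.7/32.59 = 0.81927,
r · ln(z₂/z₀) = ln(z₁/z₀) ⇒ ln z₀ = (ln z₁ − r·ln z₂)/(1 − r)
ln z₀ = (1.09861 − 0.81927×2.30259) / 0.18073 = -4.3591
z₀ = exp(-4.3591) = 0.01279 m

z₀ ≈ 0.0128 m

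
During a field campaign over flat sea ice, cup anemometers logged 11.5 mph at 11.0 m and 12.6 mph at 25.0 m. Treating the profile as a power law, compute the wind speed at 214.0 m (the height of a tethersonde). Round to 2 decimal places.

First find α: α = ln(V₂/V₁)/ln(z₂/z₁) = ln(12.6/11.5)/ln(25.0/11.0) = 0.09135/0.82098 = 0.1113
Extrapolate from 25.0 m to 214.0 m: V₃ = 12.6 × (214.0/25.0)^0.1113 = 12.6 × 1.2699 = 16.0002 mph

16.00 mph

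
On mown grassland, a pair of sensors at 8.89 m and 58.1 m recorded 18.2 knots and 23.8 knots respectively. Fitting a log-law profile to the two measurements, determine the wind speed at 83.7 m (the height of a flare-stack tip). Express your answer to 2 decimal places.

24.89 knots

Log law: V ∝ ln(z/z₀). From the pair, with r = V₁/V₂ = 0.76471,
ln z₀ = (ln z₁ − r·ln z₂)/(1 − r) = (2.1849 − 0.76471×4.0622)/0.23529 = -3.9161 → z₀ = 0.01992 m
V₃ = V₁ · ln(z₃/z₀)/ln(z₁/z₀) = 18.2 × 8.3433/6.1010 = 24.8891 knots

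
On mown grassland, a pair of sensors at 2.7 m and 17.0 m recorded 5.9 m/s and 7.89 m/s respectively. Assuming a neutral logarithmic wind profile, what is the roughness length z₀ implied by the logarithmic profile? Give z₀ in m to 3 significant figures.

z₀ ≈ 0.0115 m

Log law: V(z) ∝ ln(z/z₀). With r = V₁/V₂ = 5.9/7.89 = 0.74778,
r · ln(z₂/z₀) = ln(z₁/z₀) ⇒ ln z₀ = (ln z₁ − r·ln z₂)/(1 − r)
ln z₀ = (0.99325 − 0.74778×2.83321) / 0.25222 = -4.4619
z₀ = exp(-4.4619) = 0.01154 m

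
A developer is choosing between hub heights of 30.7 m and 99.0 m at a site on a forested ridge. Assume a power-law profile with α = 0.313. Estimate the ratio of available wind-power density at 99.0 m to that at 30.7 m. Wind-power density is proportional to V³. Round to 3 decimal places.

3.002

Speed ratio: V_B/V_A = (z_B/z_A)^α = (99.0/30.7)^0.313 = (3.2248)^0.313 = 1.44265
Power-density ratio: P_B/P_A = (V_B/V_A)³ = (1.44265)³ = 3.00247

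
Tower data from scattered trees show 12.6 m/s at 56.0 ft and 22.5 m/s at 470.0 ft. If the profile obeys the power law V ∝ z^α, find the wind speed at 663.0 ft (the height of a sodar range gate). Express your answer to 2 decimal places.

First find α: α = ln(V₂/V₁)/ln(z₂/z₁) = ln(22.5/12.6)/ln(470.0/56.0) = 0.57982/2.12738 = 0.2726
Extrapolate from 470.0 ft to 663.0 ft: V₃ = 22.5 × (663.0/470.0)^0.2726 = 22.5 × 1.0983 = 24.7119 m/s

24.71 m/s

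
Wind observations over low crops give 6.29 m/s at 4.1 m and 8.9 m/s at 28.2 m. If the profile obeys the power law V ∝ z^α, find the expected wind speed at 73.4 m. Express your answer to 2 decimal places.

10.57 m/s

First find α: α = ln(V₂/V₁)/ln(z₂/z₁) = ln(8.9/6.29)/ln(28.2/4.1) = 0.34709/1.92834 = 0.1800
Extrapolate from 28.2 m to 73.4 m: V₃ = 8.9 × (73.4/28.2)^0.1800 = 8.9 × 1.1879 = 10.5723 m/s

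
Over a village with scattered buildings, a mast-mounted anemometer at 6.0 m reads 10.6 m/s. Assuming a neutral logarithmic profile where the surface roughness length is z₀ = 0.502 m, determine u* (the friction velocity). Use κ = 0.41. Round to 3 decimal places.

u* ≈ 1.752 m/s

Log law: V(z) = (u*/κ) · ln(z/z₀) ⇒ u* = κ · V / ln(z/z₀)
u* = 0.41 × 10.6 / ln(6.0/0.502) = 0.41 × 10.6 / 2.4809
   = 4.3460 / 2.4809 = 1.7518 m/s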